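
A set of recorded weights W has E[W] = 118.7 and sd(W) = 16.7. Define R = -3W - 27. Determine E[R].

R = -3W - 27 is linear with a = -3, b = -27.
E[R] = a·E[W] + b = (-3)·118.7 + (-27) = -383.1.

E[R] = -383.1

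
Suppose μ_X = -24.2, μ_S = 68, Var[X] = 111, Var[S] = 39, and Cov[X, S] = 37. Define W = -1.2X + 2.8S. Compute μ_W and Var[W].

μ_W = (-1.2)·μ_X + 2.8·μ_S = (-1.2)·(-24.2) + 2.8·68 = 219.44.
Var[W] = a²·Var[X] + b²·Var[S] + 2ab·Cov[X, S] with a = -1.2, b = 2.8.
= (-1.2)²·111 + 2.8²·39 + 2·(-1.2)·2.8·37
= 159.84 + 305.76 + (-248.64) = 216.96.

μ_W = 219.44, Var[W] = 216.96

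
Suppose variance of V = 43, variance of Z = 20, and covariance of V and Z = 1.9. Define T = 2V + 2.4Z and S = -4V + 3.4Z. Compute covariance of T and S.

By bilinearity, covariance of T and S = ac·variance of V + bd·variance of Z + (ad+bc)·covariance of V and Z, with a=2, b=2.4, c=-4, d=3.4.
ac·variance of V = 2·(-4)·43 = -344
bd·variance of Z = 2.4·3.4·20 = 163.2
(ad+bc)·covariance of V and Z = (-2.8)·1.9 = -5.32
covariance of T and S = -344 + 163.2 + (-5.32) = -186.12.

covariance of T and S = -186.12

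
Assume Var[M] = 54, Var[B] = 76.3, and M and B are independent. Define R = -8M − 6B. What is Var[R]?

Var[R] = a²·Var[M] + b²·Var[B] + 2ab·covariance of M and B with a = -8, b = -6.
Independence gives covariance of M and B = 0.
= (-8)²·54 + (-6)²·76.3 + 2·(-8)·(-6)·0
= 3456 + 2746.8 + 0 = 6202.8.

Var[R] = 6202.8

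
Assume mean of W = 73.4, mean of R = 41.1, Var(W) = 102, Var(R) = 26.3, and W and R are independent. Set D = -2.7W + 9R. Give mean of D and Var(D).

mean of D = 171.72, Var(D) = 2873.88

mean of D = (-2.7)·mean of W + 9·mean of R = (-2.7)·73.4 + 9·41.1 = 171.72.
Var(D) = a²·Var(W) + b²·Var(R) + 2ab·Cov(W, R) with a = -2.7, b = 9.
Independence gives Cov(W, R) = 0.
= (-2.7)²·102 + 9²·26.3 + 2·(-2.7)·9·0
= 743.58 + 2130.3 + 0 = 2873.88.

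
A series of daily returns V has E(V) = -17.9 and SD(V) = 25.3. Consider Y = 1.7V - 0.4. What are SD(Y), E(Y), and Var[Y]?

Y = 1.7V - 0.4 is linear with a = 1.7, b = -0.4.
SD(Y) = |a|·SD(V) = |1.7|·25.3 = 43.01.
E(Y) = a·E(V) + b = 1.7·(-17.9) + (-0.4) = -30.83.
Var[V] = 25.3² = 640.09.
Var[Y] = a²·Var[V] = 1.7²·640.09 = 1849.8601 (the additive constant -0.4 does not affect variance).

SD(Y) = 43.01, E(Y) = -30.83, Var[Y] = 1849.8601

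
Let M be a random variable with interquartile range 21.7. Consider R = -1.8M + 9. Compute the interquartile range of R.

IQR(R) = 39.06

Under R = aM + b, IQR(R) = |a|·IQR(M) = |-1.8|·21.7 = 39.06 (shifts cancel; spread scales by |a|).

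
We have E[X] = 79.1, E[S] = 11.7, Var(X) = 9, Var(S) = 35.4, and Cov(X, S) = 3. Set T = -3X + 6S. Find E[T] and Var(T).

E[T] = (-3)·E[X] + 6·E[S] = (-3)·79.1 + 6·11.7 = -167.1.
Var(T) = a²·Var(X) + b²·Var(S) + 2ab·Cov(X, S) with a = -3, b = 6.
= (-3)²·9 + 6²·35.4 + 2·(-3)·6·3
= 81 + 1274.4 + (-108) = 1247.4.

E[T] = -167.1, Var(T) = 1247.4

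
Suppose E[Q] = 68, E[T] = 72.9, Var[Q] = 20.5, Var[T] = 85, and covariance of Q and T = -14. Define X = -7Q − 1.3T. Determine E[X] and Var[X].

E[X] = -570.77, Var[X] = 893.35

E[X] = (-7)·E[Q] + (-1.3)·E[T] = (-7)·68 + (-1.3)·72.9 = -570.77.
Var[X] = a²·Var[Q] + b²·Var[T] + 2ab·covariance of Q and T with a = -7, b = -1.3.
= (-7)²·20.5 + (-1.3)²·85 + 2·(-7)·(-1.3)·(-14)
= 1004.5 + 143.65 + (-254.8) = 893.35.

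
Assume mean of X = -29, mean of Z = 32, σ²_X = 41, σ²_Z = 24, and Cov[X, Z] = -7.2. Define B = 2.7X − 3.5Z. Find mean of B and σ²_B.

mean of B = -190.3, σ²_B = 728.97

mean of B = 2.7·mean of X + (-3.5)·mean of Z = 2.7·(-29) + (-3.5)·32 = -190.3.
σ²_B = a²·σ²_X + b²·σ²_Z + 2ab·Cov[X, Z] with a = 2.7, b = -3.5.
= 2.7²·41 + (-3.5)²·24 + 2·2.7·(-3.5)·(-7.2)
= 298.89 + 294 + 136.08 = 728.97.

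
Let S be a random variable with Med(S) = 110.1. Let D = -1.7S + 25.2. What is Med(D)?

A linear map preserves order up to sign, so Med(D) = a·Med(S) + b = (-1.7)·110.1 + 25.2 = -161.97.

Med(D) = -161.97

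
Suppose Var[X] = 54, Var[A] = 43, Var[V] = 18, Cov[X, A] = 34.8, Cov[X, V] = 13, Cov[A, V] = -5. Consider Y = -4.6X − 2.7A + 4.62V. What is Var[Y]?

Var[Y] = a²·Var[X] + b²·Var[A] + c²·Var[V] + 2ab·Cov[X, A] + 2ac·Cov[X, V] + 2bc·Cov[A, V], with a = -4.6, b = -2.7, c = 4.62.
= 1142.64 + 313.47 + 384.1992 + 864.432 + (-552.552) + 124.74
= 2276.9292.

Var[Y] = 2276.9292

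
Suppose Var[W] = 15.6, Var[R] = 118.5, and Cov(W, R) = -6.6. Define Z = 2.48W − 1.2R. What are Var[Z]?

Var[Z] = 305.86944

Var[Z] = a²·Var[W] + b²·Var[R] + 2ab·Cov(W, R) with a = 2.48, b = -1.2.
= 2.48²·15.6 + (-1.2)²·118.5 + 2·2.48·(-1.2)·(-6.6)
= 95.94624 + 170.64 + 39.2832 = 305.86944.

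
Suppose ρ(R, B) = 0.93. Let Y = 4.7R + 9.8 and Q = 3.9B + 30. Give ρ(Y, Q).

ρ(Y, Q) = 0.93

Linear rescalings preserve correlation up to sign; here the slopes 4.7 and 3.9 have the same sign, so ρ(Y, Q) = ρ(R, B) = 0.93.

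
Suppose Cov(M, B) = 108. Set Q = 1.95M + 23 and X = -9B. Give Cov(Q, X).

Cov(Q, X) = -1895.4

Cov(Q, X) = a·c·Cov(M, B) = 1.95·(-9)·108 = -1895.4. Additive constants drop out.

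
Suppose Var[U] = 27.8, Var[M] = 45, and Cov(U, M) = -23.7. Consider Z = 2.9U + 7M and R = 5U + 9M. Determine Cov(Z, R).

By bilinearity, Cov(Z, R) = ac·Var[U] + bd·Var[M] + (ad+bc)·Cov(U, M), with a=2.9, b=7, c=5, d=9.
ac·Var[U] = 2.9·5·27.8 = 403.1
bd·Var[M] = 7·9·45 = 2835
(ad+bc)·Cov(U, M) = (61.1)·(-23.7) = -1448.07
Cov(Z, R) = 403.1 + 2835 + (-1448.07) = 1790.03.

Cov(Z, R) = 1790.03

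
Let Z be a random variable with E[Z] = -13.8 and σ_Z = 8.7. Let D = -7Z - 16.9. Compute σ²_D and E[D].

D = -7Z - 16.9 is linear with a = -7, b = -16.9.
σ²_Z = 8.7² = 75.69.
σ²_D = a²·σ²_Z = (-7)²·75.69 = 3708.81 (the additive constant -16.9 does not affect variance).
E[D] = a·E[Z] + b = (-7)·(-13.8) + (-16.9) = 79.7.

σ²_D = 3708.81, E[D] = 79.7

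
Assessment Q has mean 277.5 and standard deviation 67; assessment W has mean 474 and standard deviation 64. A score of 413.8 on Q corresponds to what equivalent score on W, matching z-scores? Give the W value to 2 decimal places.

W = 604.20

z = (413.8 − 277.5)/67 ≈ 2.0343.
W = 474 + z·64 = 474 + (413.8 − 277.5)·64/67 ≈ 604.20.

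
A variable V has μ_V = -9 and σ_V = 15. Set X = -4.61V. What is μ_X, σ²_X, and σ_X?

μ_X = 41.49, σ²_X = 4781.7225, σ_X = 69.15

X = -4.61V is linear with a = -4.61, b = 0.
μ_X = a·μ_V + b = (-4.61)·(-9) = 41.49.
σ²_V = 15² = 225.
σ²_X = a²·σ²_V = (-4.61)²·225 = 4781.7225.
σ_X = |a|·σ_V = |-4.61|·15 = 69.15.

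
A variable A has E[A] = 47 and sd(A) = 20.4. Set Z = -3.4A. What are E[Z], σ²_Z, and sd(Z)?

Z = -3.4A is linear with a = -3.4, b = 0.
E[Z] = a·E[A] + b = (-3.4)·47 = -159.8.
σ²_A = 20.4² = 416.16.
σ²_Z = a²·σ²_A = (-3.4)²·416.16 = 4810.8096.
sd(Z) = |a|·sd(A) = |-3.4|·20.4 = 69.36.

E[Z] = -159.8, σ²_Z = 4810.8096, sd(Z) = 69.36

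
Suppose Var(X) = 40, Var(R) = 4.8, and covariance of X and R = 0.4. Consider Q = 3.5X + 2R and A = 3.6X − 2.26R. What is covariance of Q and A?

covariance of Q and A = 482.02

By bilinearity, covariance of Q and A = ac·Var(X) + bd·Var(R) + (ad+bc)·covariance of X and R, with a=3.5, b=2, c=3.6, d=-2.26.
ac·Var(X) = 3.5·3.6·40 = 504
bd·Var(R) = 2·(-2.26)·4.8 = -21.696
(ad+bc)·covariance of X and R = (-0.71)·0.4 = -0.284
covariance of Q and A = 504 + (-21.696) + (-0.284) = 482.02.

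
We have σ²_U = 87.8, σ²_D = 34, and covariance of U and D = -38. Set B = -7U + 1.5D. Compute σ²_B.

σ²_B = 5176.7

σ²_B = a²·σ²_U + b²·σ²_D + 2ab·covariance of U and D with a = -7, b = 1.5.
= (-7)²·87.8 + 1.5²·34 + 2·(-7)·1.5·(-38)
= 4302.2 + 76.5 + 798 = 5176.7.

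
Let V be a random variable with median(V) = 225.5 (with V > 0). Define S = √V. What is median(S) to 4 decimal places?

√V is monotone on this domain, so median(S) = √(225.5) ≈ 15.0167.

median(S) = 15.0167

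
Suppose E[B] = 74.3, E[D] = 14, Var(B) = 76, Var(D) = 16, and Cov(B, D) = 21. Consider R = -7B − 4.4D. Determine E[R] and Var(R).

E[R] = (-7)·E[B] + (-4.4)·E[D] = (-7)·74.3 + (-4.4)·14 = -581.7.
Var(R) = a²·Var(B) + b²·Var(D) + 2ab·Cov(B, D) with a = -7, b = -4.4.
= (-7)²·76 + (-4.4)²·16 + 2·(-7)·(-4.4)·21
= 3724 + 309.76 + 1293.6 = 5327.36.

E[R] = -581.7, Var(R) = 5327.36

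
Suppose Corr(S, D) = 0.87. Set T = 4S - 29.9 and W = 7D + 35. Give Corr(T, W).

Corr(T, W) = 0.87

Linear rescalings preserve correlation up to sign; here the slopes 4 and 7 have the same sign, so Corr(T, W) = Corr(S, D) = 0.87.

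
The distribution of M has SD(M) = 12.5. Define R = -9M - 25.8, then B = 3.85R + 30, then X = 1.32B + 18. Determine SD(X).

SD(X) = 571.725

SD(R) = |-9|·12.5 = 112.5.
SD(B) = |3.85|·112.5 = 433.125.
SD(X) = |1.32|·433.125 = 571.725.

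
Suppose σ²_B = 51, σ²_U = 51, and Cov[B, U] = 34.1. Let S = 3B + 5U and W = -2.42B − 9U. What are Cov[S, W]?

Cov[S, W] = -3998.57

By bilinearity, Cov[S, W] = ac·σ²_B + bd·σ²_U + (ad+bc)·Cov[B, U], with a=3, b=5, c=-2.42, d=-9.
ac·σ²_B = 3·(-2.42)·51 = -370.26
bd·σ²_U = 5·(-9)·51 = -2295
(ad+bc)·Cov[B, U] = (-39.1)·34.1 = -1333.31
Cov[S, W] = -370.26 + (-2295) + (-1333.31) = -3998.57.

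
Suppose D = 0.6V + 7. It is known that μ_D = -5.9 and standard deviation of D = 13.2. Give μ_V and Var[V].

From D = 0.6V + 7: μ_D = a·μ_V + b, so μ_V = (μ_D − b)/a = (-5.9 − 7)/0.6 = -21.5.
Var[D] = 13.2² = 174.24.
Var[D] = a²·Var[V], so Var[V] = 174.24/0.6² = 484.

μ_V = -21.5, Var[V] = 484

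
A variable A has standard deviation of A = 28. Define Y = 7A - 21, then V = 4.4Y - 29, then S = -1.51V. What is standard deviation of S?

standard deviation of S = 1302.224

standard deviation of Y = |7|·28 = 196.
standard deviation of V = |4.4|·196 = 862.4.
standard deviation of S = |-1.51|·862.4 = 1302.224.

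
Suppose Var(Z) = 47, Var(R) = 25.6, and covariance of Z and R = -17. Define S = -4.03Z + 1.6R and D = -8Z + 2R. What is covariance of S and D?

covariance of S and D = 1951.82

By bilinearity, covariance of S and D = ac·Var(Z) + bd·Var(R) + (ad+bc)·covariance of Z and R, with a=-4.03, b=1.6, c=-8, d=2.
ac·Var(Z) = (-4.03)·(-8)·47 = 1515.28
bd·Var(R) = 1.6·2·25.6 = 81.92
(ad+bc)·covariance of Z and R = (-20.86)·(-17) = 354.62
covariance of S and D = 1515.28 + 81.92 + 354.62 = 1951.82.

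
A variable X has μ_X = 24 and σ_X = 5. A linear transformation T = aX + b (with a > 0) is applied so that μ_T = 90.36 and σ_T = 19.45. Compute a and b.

a = 3.89, b = -3

σ_T = a·σ_X (a > 0), so a = 19.45/5 = 3.89.
μ_T = a·μ_X + b, so b = 90.36 − 3.89·24 = -3.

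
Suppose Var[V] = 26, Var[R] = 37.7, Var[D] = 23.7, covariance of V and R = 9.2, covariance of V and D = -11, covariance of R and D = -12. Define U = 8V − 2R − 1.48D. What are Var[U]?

Var[U] = 1761.75248

Var[U] = a²·Var[V] + b²·Var[R] + c²·Var[D] + 2ab·covariance of V and R + 2ac·covariance of V and D + 2bc·covariance of R and D, with a = 8, b = -2, c = -1.48.
= 1664 + 150.8 + 51.91248 + (-294.4) + 260.48 + (-71.04)
= 1761.75248.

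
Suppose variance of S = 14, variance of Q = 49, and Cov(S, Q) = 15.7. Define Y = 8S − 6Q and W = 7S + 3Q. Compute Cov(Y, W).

Cov(Y, W) = -380.6

By bilinearity, Cov(Y, W) = ac·variance of S + bd·variance of Q + (ad+bc)·Cov(S, Q), with a=8, b=-6, c=7, d=3.
ac·variance of S = 8·7·14 = 784
bd·variance of Q = (-6)·3·49 = -882
(ad+bc)·Cov(S, Q) = (-18)·15.7 = -282.6
Cov(Y, W) = 784 + (-882) + (-282.6) = -380.6.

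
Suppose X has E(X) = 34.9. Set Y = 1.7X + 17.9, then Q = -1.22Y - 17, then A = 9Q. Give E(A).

E(A) = -1000.9854

E(Y) = 1.7·34.9 + 17.9 = 77.23.
E(Q) = (-1.22)·77.23 + (-17) = -111.2206.
E(A) = 9·(-111.2206) = -1000.9854.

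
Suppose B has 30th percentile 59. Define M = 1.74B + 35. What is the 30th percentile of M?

Since a = 1.74 > 0 the transformation is increasing, so the 30th percentile of M = a·(P_{30} of B) + b = 1.74·59 + 35 = 137.66.

30th percentile of M = 137.66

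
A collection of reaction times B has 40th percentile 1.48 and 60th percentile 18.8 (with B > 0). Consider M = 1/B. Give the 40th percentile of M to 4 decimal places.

40th percentile of M = 0.0532

1/B is decreasing on B > 0, so percentile order reverses: P_{40}(M) uses P_{60}(B) = 18.8.
P_{40}(M) = 1/18.8 ≈ 0.0532.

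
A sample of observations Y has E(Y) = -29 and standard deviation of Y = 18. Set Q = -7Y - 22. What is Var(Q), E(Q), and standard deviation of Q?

Var(Q) = 15876, E(Q) = 181, standard deviation of Q = 126

Q = -7Y - 22 is linear with a = -7, b = -22.
Var(Y) = 18² = 324.
Var(Q) = a²·Var(Y) = (-7)²·324 = 15876 (the additive constant -22 does not affect variance).
E(Q) = a·E(Y) + b = (-7)·(-29) + (-22) = 181.
standard deviation of Q = |a|·standard deviation of Y = |-7|·18 = 126.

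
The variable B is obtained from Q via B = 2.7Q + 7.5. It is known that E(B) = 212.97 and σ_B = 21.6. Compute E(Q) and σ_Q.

E(Q) = 76.1, σ_Q = 8

From B = 2.7Q + 7.5: E(B) = a·E(Q) + b, so E(Q) = (E(B) − b)/a = (212.97 − 7.5)/2.7 = 76.1.
σ_B = |a|·σ_Q, so σ_Q = 21.6/|2.7| = 8.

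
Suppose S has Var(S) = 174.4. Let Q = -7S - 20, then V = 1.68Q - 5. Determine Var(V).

Var(V) = 24119.10144

Var(Q) = (-7)²·174.4 = 8545.6.
Var(V) = 1.68²·8545.6 = 24119.10144.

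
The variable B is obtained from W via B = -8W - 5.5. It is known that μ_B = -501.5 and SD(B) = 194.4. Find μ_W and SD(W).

μ_W = 62, SD(W) = 24.3

From B = -8W - 5.5: μ_B = a·μ_W + b, so μ_W = (μ_B − b)/a = (-501.5 − (-5.5))/(-8) = 62.
SD(B) = |a|·SD(W), so SD(W) = 194.4/|-8| = 24.3.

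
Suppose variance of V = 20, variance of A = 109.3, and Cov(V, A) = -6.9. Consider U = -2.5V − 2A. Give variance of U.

variance of U = a²·variance of V + b²·variance of A + 2ab·Cov(V, A) with a = -2.5, b = -2.
= (-2.5)²·20 + (-2)²·109.3 + 2·(-2.5)·(-2)·(-6.9)
= 125 + 437.2 + (-69) = 493.2.

variance of U = 493.2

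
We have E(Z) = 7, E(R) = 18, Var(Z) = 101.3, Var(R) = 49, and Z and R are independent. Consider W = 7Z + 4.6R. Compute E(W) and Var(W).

E(W) = 131.8, Var(W) = 6000.54

E(W) = 7·E(Z) + 4.6·E(R) = 7·7 + 4.6·18 = 131.8.
Var(W) = a²·Var(Z) + b²·Var(R) + 2ab·Cov(Z, R) with a = 7, b = 4.6.
Independence gives Cov(Z, R) = 0.
= 7²·101.3 + 4.6²·49 + 2·7·4.6·0
= 4963.7 + 1036.84 + 0 = 6000.54.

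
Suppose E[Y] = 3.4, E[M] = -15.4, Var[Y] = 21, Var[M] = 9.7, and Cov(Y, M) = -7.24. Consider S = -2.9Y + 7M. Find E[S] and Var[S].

E[S] = (-2.9)·E[Y] + 7·E[M] = (-2.9)·3.4 + 7·(-15.4) = -117.66.
Var[S] = a²·Var[Y] + b²·Var[M] + 2ab·Cov(Y, M) with a = -2.9, b = 7.
= (-2.9)²·21 + 7²·9.7 + 2·(-2.9)·7·(-7.24)
= 176.61 + 475.3 + 293.944 = 945.854.

E[S] = -117.66, Var[S] = 945.854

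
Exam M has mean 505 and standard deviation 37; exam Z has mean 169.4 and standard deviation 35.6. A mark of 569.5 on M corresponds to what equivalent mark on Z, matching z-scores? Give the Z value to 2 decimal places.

z = (569.5 − 505)/37 ≈ 1.7432.
Z = 169.4 + z·35.6 = 169.4 + (569.5 − 505)·35.6/37 ≈ 231.46.

Z = 231.46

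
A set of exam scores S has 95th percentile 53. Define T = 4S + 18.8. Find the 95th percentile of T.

Since a = 4 > 0 the transformation is increasing, so the 95th percentile of T = a·(P_{95} of S) + b = 4·53 + 18.8 = 230.8.

95th percentile of T = 230.8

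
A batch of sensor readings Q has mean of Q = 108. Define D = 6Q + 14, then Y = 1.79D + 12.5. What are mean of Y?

mean of D = 6·108 + 14 = 662.
mean of Y = 1.79·662 + 12.5 = 1197.48.

mean of Y = 1197.48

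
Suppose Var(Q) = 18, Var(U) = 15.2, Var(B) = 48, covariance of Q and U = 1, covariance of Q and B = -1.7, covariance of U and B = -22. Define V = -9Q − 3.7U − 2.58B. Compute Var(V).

Var(V) = a²·Var(Q) + b²·Var(U) + c²·Var(B) + 2ab·covariance of Q and U + 2ac·covariance of Q and B + 2bc·covariance of U and B, with a = -9, b = -3.7, c = -2.58.
= 1458 + 208.088 + 319.5072 + 66.6 + (-78.948) + (-420.024)
= 1553.2232.

Var(V) = 1553.2232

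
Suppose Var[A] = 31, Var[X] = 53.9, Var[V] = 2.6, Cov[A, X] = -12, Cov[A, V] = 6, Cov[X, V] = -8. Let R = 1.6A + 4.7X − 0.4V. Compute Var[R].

Var[R] = a²·Var[A] + b²·Var[X] + c²·Var[V] + 2ab·Cov[A, X] + 2ac·Cov[A, V] + 2bc·Cov[X, V], with a = 1.6, b = 4.7, c = -0.4.
= 79.36 + 1190.651 + 0.416 + (-180.48) + (-7.68) + 30.08
= 1112.347.

Var[R] = 1112.347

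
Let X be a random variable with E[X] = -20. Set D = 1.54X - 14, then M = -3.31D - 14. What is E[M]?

E[M] = 134.288

E[D] = 1.54·(-20) + (-14) = -44.8.
E[M] = (-3.31)·(-44.8) + (-14) = 134.288.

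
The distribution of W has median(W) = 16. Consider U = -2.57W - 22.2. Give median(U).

A linear map preserves order up to sign, so median(U) = a·median(W) + b = (-2.57)·16 + (-22.2) = -63.32.

median(U) = -63.32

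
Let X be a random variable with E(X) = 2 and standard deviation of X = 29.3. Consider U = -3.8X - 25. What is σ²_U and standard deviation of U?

U = -3.8X - 25 is linear with a = -3.8, b = -25.
σ²_X = 29.3² = 858.49.
σ²_U = a²·σ²_X = (-3.8)²·858.49 = 12396.5956 (the additive constant -25 does not affect variance).
standard deviation of U = |a|·standard deviation of X = |-3.8|·29.3 = 111.34.

σ²_U = 12396.5956, standard deviation of U = 111.34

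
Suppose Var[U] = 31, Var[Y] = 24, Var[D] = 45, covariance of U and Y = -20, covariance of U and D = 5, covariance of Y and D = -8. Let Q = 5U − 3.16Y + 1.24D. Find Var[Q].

Var[Q] = a²·Var[U] + b²·Var[Y] + c²·Var[D] + 2ab·covariance of U and Y + 2ac·covariance of U and D + 2bc·covariance of Y and D, with a = 5, b = -3.16, c = 1.24.
= 775 + 239.6544 + 69.192 + 632 + 62 + 62.6944
= 1840.5408.

Var[Q] = 1840.5408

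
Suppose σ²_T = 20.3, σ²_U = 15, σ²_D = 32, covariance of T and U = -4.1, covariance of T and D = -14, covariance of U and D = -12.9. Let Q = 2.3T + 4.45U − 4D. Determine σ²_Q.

σ²_Q = a²·σ²_T + b²·σ²_U + c²·σ²_D + 2ab·covariance of T and U + 2ac·covariance of T and D + 2bc·covariance of U and D, with a = 2.3, b = 4.45, c = -4.
= 107.387 + 297.0375 + 512 + (-83.927) + 257.6 + 459.24
= 1549.3375.

σ²_Q = 1549.3375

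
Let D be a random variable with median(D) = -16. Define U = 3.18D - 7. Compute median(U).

median(U) = -57.88

A linear map preserves order up to sign, so median(U) = a·median(D) + b = 3.18·(-16) + (-7) = -57.88.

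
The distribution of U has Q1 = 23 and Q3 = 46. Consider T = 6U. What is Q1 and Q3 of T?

Q1(T) = 138, Q3(T) = 276

a = 6 > 0: Q1(T) = a·Q1(U)+b = 138, Q3(T) = a·Q3(U)+b = 276.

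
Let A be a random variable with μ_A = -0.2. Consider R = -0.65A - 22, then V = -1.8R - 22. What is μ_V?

μ_V = 17.366

μ_R = (-0.65)·(-0.2) + (-22) = -21.87.
μ_V = (-1.8)·(-21.87) + (-22) = 17.366.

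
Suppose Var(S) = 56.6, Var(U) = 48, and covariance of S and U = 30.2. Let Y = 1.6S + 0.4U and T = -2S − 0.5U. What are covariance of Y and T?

By bilinearity, covariance of Y and T = ac·Var(S) + bd·Var(U) + (ad+bc)·covariance of S and U, with a=1.6, b=0.4, c=-2, d=-0.5.
ac·Var(S) = 1.6·(-2)·56.6 = -181.12
bd·Var(U) = 0.4·(-0.5)·48 = -9.6
(ad+bc)·covariance of S and U = (-1.6)·30.2 = -48.32
covariance of Y and T = -181.12 + (-9.6) + (-48.32) = -239.04.

covariance of Y and T = -239.04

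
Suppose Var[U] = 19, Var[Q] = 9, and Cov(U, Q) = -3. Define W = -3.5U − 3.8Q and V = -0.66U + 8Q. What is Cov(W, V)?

Cov(W, V) = -153.234

By bilinearity, Cov(W, V) = ac·Var[U] + bd·Var[Q] + (ad+bc)·Cov(U, Q), with a=-3.5, b=-3.8, c=-0.66, d=8.
ac·Var[U] = (-3.5)·(-0.66)·19 = 43.89
bd·Var[Q] = (-3.8)·8·9 = -273.6
(ad+bc)·Cov(U, Q) = (-25.492)·(-3) = 76.476
Cov(W, V) = 43.89 + (-273.6) + 76.476 = -153.234.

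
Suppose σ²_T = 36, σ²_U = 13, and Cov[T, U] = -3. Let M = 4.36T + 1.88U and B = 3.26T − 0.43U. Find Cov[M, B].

Cov[M, B] = 488.4184

By bilinearity, Cov[M, B] = ac·σ²_T + bd·σ²_U + (ad+bc)·Cov[T, U], with a=4.36, b=1.88, c=3.26, d=-0.43.
ac·σ²_T = 4.36·3.26·36 = 511.6896
bd·σ²_U = 1.88·(-0.43)·13 = -10.5092
(ad+bc)·Cov[T, U] = (4.254)·(-3) = -12.762
Cov[M, B] = 511.6896 + (-10.5092) + (-12.762) = 488.4184.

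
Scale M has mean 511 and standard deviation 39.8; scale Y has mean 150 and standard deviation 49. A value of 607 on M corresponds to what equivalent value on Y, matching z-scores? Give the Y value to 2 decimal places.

z = (607 − 511)/39.8 ≈ 2.4121.
Y = 150 + z·49 = 150 + (607 − 511)·49/39.8 ≈ 268.19.

Y = 268.19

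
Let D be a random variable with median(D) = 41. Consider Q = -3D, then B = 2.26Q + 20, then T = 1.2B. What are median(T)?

median(Q) = (-3)·41 = -123.
median(B) = 2.26·(-123) + 20 = -257.98.
median(T) = 1.2·(-257.98) = -309.576.

median(T) = -309.576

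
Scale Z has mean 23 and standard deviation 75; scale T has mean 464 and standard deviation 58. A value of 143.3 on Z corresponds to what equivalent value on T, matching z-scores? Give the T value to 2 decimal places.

z = (143.3 − 23)/75 = 1.604.
T = 464 + z·58 = 464 + (143.3 − 23)·58/75 ≈ 557.03.

T = 557.03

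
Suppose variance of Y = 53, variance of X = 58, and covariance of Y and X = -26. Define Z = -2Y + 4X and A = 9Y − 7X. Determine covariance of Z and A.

By bilinearity, covariance of Z and A = ac·variance of Y + bd·variance of X + (ad+bc)·covariance of Y and X, with a=-2, b=4, c=9, d=-7.
ac·variance of Y = (-2)·9·53 = -954
bd·variance of X = 4·(-7)·58 = -1624
(ad+bc)·covariance of Y and X = (50)·(-26) = -1300
covariance of Z and A = -954 + (-1624) + (-1300) = -3878.

covariance of Z and A = -3878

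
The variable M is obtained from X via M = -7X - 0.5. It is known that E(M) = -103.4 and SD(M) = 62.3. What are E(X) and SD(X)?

From M = -7X - 0.5: E(M) = a·E(X) + b, so E(X) = (E(M) − b)/a = (-103.4 − (-0.5))/(-7) = 14.7.
SD(M) = |a|·SD(X), so SD(X) = 62.3/|-7| = 8.9.

E(X) = 14.7, SD(X) = 8.9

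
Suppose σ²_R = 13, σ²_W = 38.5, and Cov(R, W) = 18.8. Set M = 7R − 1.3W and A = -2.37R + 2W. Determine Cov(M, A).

By bilinearity, Cov(M, A) = ac·σ²_R + bd·σ²_W + (ad+bc)·Cov(R, W), with a=7, b=-1.3, c=-2.37, d=2.
ac·σ²_R = 7·(-2.37)·13 = -215.67
bd·σ²_W = (-1.3)·2·38.5 = -100.1
(ad+bc)·Cov(R, W) = (17.081)·18.8 = 321.1228
Cov(M, A) = -215.67 + (-100.1) + 321.1228 = 5.3528.

Cov(M, A) = 5.3528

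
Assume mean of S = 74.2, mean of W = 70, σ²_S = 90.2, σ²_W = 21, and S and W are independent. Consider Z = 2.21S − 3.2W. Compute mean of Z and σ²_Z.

mean of Z = -60.018, σ²_Z = 655.58582

mean of Z = 2.21·mean of S + (-3.2)·mean of W = 2.21·74.2 + (-3.2)·70 = -60.018.
σ²_Z = a²·σ²_S + b²·σ²_W + 2ab·Cov(S, W) with a = 2.21, b = -3.2.
Independence gives Cov(S, W) = 0.
= 2.21²·90.2 + (-3.2)²·21 + 2·2.21·(-3.2)·0
= 440.54582 + 215.04 + 0 = 655.58582.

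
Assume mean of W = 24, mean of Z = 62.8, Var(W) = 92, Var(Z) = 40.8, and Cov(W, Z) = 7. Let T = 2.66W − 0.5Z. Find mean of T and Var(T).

mean of T = 32.44, Var(T) = 642.5352

mean of T = 2.66·mean of W + (-0.5)·mean of Z = 2.66·24 + (-0.5)·62.8 = 32.44.
Var(T) = a²·Var(W) + b²·Var(Z) + 2ab·Cov(W, Z) with a = 2.66, b = -0.5.
= 2.66²·92 + (-0.5)²·40.8 + 2·2.66·(-0.5)·7
= 650.9552 + 10.2 + (-18.62) = 642.5352.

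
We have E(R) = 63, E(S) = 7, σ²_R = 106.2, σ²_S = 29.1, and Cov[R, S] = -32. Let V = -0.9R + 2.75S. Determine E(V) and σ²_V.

E(V) = (-0.9)·E(R) + 2.75·E(S) = (-0.9)·63 + 2.75·7 = -37.45.
σ²_V = a²·σ²_R + b²·σ²_S + 2ab·Cov[R, S] with a = -0.9, b = 2.75.
= (-0.9)²·106.2 + 2.75²·29.1 + 2·(-0.9)·2.75·(-32)
= 86.022 + 220.06875 + 158.4 = 464.49075.

E(V) = -37.45, σ²_V = 464.49075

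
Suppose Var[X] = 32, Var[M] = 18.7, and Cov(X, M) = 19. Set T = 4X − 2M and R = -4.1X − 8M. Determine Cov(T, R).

By bilinearity, Cov(T, R) = ac·Var[X] + bd·Var[M] + (ad+bc)·Cov(X, M), with a=4, b=-2, c=-4.1, d=-8.
ac·Var[X] = 4·(-4.1)·32 = -524.8
bd·Var[M] = (-2)·(-8)·18.7 = 299.2
(ad+bc)·Cov(X, M) = (-23.8)·19 = -452.2
Cov(T, R) = -524.8 + 299.2 + (-452.2) = -677.8.

Cov(T, R) = -677.8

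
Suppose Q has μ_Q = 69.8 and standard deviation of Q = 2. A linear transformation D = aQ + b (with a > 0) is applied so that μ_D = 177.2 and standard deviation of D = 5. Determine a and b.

standard deviation of D = a·standard deviation of Q (a > 0), so a = 5/2 = 2.5.
μ_D = a·μ_Q + b, so b = 177.2 − 2.5·69.8 = 2.7.

a = 2.5, b = 2.7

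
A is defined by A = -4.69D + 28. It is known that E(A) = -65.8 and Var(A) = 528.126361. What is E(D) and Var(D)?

From A = -4.69D + 28: E(A) = a·E(D) + b, so E(D) = (E(A) − b)/a = (-65.8 − 28)/(-4.69) = 20.
Var(A) = a²·Var(D), so Var(D) = 528.126361/(-4.69)² = 24.01.

E(D) = 20, Var(D) = 24.01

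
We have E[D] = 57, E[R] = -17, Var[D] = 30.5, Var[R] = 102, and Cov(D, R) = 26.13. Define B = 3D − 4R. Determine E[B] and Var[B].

E[B] = 239, Var[B] = 1279.38

E[B] = 3·E[D] + (-4)·E[R] = 3·57 + (-4)·(-17) = 239.
Var[B] = a²·Var[D] + b²·Var[R] + 2ab·Cov(D, R) with a = 3, b = -4.
= 3²·30.5 + (-4)²·102 + 2·3·(-4)·26.13
= 274.5 + 1632 + (-627.12) = 1279.38.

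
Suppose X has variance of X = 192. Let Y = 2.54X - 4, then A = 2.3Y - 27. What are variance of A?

variance of Y = 2.54²·192 = 1238.7072.
variance of A = 2.3²·1238.7072 = 6552.761088.

variance of A = 6552.761088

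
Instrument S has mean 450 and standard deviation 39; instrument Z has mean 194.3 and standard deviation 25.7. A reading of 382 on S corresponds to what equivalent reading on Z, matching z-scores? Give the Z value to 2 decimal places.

z = (382 − 450)/39 ≈ -1.7436.
Z = 194.3 + z·25.7 = 194.3 + (382 − 450)·25.7/39 ≈ 149.49.

Z = 149.49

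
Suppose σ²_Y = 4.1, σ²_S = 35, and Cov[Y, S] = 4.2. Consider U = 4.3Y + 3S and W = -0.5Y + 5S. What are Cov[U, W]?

Cov[U, W] = 600.185

By bilinearity, Cov[U, W] = ac·σ²_Y + bd·σ²_S + (ad+bc)·Cov[Y, S], with a=4.3, b=3, c=-0.5, d=5.
ac·σ²_Y = 4.3·(-0.5)·4.1 = -8.815
bd·σ²_S = 3·5·35 = 525
(ad+bc)·Cov[Y, S] = (20)·4.2 = 84
Cov[U, W] = -8.815 + 525 + 84 = 600.185.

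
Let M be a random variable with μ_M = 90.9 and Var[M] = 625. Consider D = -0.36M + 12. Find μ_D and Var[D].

μ_D = -20.724, Var[D] = 81

D = -0.36M + 12 is linear with a = -0.36, b = 12.
μ_D = a·μ_M + b = (-0.36)·90.9 + 12 = -20.724.
Var[D] = a²·Var[M] = (-0.36)²·625 = 81 (the additive constant 12 does not affect variance).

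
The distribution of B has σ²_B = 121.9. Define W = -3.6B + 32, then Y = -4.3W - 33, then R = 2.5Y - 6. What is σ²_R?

σ²_W = (-3.6)²·121.9 = 1579.824.
σ²_Y = (-4.3)²·1579.824 = 29210.94576.
σ²_R = 2.5²·29210.94576 = 182568.411.

σ²_R = 182568.411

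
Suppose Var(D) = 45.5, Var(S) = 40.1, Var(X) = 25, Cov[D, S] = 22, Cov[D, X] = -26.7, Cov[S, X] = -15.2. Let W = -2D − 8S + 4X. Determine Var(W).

Var(W) = a²·Var(D) + b²·Var(S) + c²·Var(X) + 2ab·Cov[D, S] + 2ac·Cov[D, X] + 2bc·Cov[S, X], with a = -2, b = -8, c = 4.
= 182 + 2566.4 + 400 + 704 + 427.2 + 972.8
= 5252.4.

Var(W) = 5252.4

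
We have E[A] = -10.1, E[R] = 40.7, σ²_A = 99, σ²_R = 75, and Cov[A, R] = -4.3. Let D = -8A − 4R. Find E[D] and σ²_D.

E[D] = (-8)·E[A] + (-4)·E[R] = (-8)·(-10.1) + (-4)·40.7 = -82.
σ²_D = a²·σ²_A + b²·σ²_R + 2ab·Cov[A, R] with a = -8, b = -4.
= (-8)²·99 + (-4)²·75 + 2·(-8)·(-4)·(-4.3)
= 6336 + 1200 + (-275.2) = 7260.8.

E[D] = -82, σ²_D = 7260.8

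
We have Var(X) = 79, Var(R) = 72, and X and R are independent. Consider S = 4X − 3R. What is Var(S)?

Var(S) = a²·Var(X) + b²·Var(R) + 2ab·Cov[X, R] with a = 4, b = -3.
Independence gives Cov[X, R] = 0.
= 4²·79 + (-3)²·72 + 2·4·(-3)·0
= 1264 + 648 + 0 = 1912.

Var(S) = 1912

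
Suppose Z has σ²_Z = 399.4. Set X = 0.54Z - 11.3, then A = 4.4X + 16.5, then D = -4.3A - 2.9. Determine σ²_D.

σ²_D = 41690.571094656

σ²_X = 0.54²·399.4 = 116.46504.
σ²_A = 4.4²·116.46504 = 2254.7631744.
σ²_D = (-4.3)²·2254.7631744 = 41690.571094656.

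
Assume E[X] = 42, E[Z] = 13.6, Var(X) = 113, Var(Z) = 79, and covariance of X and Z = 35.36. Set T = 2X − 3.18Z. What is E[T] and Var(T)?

E[T] = 2·E[X] + (-3.18)·E[Z] = 2·42 + (-3.18)·13.6 = 40.752.
Var(T) = a²·Var(X) + b²·Var(Z) + 2ab·covariance of X and Z with a = 2, b = -3.18.
= 2²·113 + (-3.18)²·79 + 2·2·(-3.18)·35.36
= 452 + 798.8796 + (-449.7792) = 801.1004.

E[T] = 40.752, Var(T) = 801.1004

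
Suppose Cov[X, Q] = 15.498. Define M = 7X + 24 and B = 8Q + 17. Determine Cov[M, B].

Cov[M, B] = 867.888

Cov[M, B] = a·c·Cov[X, Q] = 7·8·15.498 = 867.888. Additive constants drop out.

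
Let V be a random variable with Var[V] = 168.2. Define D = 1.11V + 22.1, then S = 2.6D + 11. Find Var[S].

Var[S] = 1400.9371272

Var[D] = 1.11²·168.2 = 207.23922.
Var[S] = 2.6²·207.23922 = 1400.9371272.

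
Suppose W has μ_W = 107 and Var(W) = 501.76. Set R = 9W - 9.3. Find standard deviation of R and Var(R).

standard deviation of R = 201.6, Var(R) = 40642.56

R = 9W - 9.3 is linear with a = 9, b = -9.3.
standard deviation of W = √501.76 = 22.4.
standard deviation of R = |a|·standard deviation of W = |9|·22.4 = 201.6.
Var(R) = a²·Var(W) = 9²·501.76 = 40642.56 (the additive constant -9.3 does not affect variance).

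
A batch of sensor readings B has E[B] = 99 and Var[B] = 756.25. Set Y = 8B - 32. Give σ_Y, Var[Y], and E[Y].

σ_Y = 220, Var[Y] = 48400, E[Y] = 760

Y = 8B - 32 is linear with a = 8, b = -32.
σ_B = √756.25 = 27.5.
σ_Y = |a|·σ_B = |8|·27.5 = 220.
Var[Y] = a²·Var[B] = 8²·756.25 = 48400 (the additive constant -32 does not affect variance).
E[Y] = a·E[B] + b = 8·99 + (-32) = 760.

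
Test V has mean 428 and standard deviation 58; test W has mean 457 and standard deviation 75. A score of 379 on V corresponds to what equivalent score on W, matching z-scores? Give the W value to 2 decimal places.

z = (379 − 428)/58 ≈ -0.8448.
W = 457 + z·75 = 457 + (379 − 428)·75/58 ≈ 393.64.

W = 393.64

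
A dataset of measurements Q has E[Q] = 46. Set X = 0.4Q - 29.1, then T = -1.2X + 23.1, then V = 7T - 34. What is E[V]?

E[V] = 217.58

E[X] = 0.4·46 + (-29.1) = -10.7.
E[T] = (-1.2)·(-10.7) + 23.1 = 35.94.
E[V] = 7·35.94 + (-34) = 217.58.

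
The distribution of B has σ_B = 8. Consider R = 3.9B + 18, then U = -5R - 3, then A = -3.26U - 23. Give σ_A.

σ_R = |3.9|·8 = 31.2.
σ_U = |-5|·31.2 = 156.
σ_A = |-3.26|·156 = 508.56.

σ_A = 508.56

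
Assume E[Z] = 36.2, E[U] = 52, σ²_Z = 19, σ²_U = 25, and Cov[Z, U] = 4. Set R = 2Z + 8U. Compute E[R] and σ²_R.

E[R] = 488.4, σ²_R = 1804

E[R] = 2·E[Z] + 8·E[U] = 2·36.2 + 8·52 = 488.4.
σ²_R = a²·σ²_Z + b²·σ²_U + 2ab·Cov[Z, U] with a = 2, b = 8.
= 2²·19 + 8²·25 + 2·2·8·4
= 76 + 1600 + 128 = 1804.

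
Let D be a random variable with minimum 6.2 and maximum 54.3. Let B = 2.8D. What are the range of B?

Range of D = 54.3 − 6.2 = 48.1.
Range(B) = |a|·Range(D) = |2.8|·48.1 = 134.68.

Range(B) = 134.68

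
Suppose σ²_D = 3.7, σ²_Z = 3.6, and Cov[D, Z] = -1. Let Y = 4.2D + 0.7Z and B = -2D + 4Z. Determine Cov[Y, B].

By bilinearity, Cov[Y, B] = ac·σ²_D + bd·σ²_Z + (ad+bc)·Cov[D, Z], with a=4.2, b=0.7, c=-2, d=4.
ac·σ²_D = 4.2·(-2)·3.7 = -31.08
bd·σ²_Z = 0.7·4·3.6 = 10.08
(ad+bc)·Cov[D, Z] = (15.4)·(-1) = -15.4
Cov[Y, B] = -31.08 + 10.08 + (-15.4) = -36.4.

Cov[Y, B] = -36.4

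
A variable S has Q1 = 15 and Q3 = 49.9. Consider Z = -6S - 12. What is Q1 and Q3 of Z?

a = -6 < 0 reverses order: Q1(Z) comes from Q3(S), Q3(Z) from Q1(S).
Q1(Z) = (-6)·49.9 + (-12) = -311.4; Q3(Z) = (-6)·15 + (-12) = -102.

Q1(Z) = -311.4, Q3(Z) = -102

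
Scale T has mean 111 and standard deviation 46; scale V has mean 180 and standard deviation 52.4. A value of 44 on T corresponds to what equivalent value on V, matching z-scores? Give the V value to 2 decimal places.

z = (44 − 111)/46 ≈ -1.4565.
V = 180 + z·52.4 = 180 + (44 − 111)·52.4/46 ≈ 103.68.

V = 103.68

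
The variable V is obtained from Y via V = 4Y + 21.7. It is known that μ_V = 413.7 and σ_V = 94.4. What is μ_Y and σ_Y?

μ_Y = 98, σ_Y = 23.6

From V = 4Y + 21.7: μ_V = a·μ_Y + b, so μ_Y = (μ_V − b)/a = (413.7 − 21.7)/4 = 98.
σ_V = |a|·σ_Y, so σ_Y = 94.4/|4| = 23.6.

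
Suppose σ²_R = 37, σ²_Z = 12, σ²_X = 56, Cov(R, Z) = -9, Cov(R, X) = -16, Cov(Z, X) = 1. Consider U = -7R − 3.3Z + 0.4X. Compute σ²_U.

σ²_U = a²·σ²_R + b²·σ²_Z + c²·σ²_X + 2ab·Cov(R, Z) + 2ac·Cov(R, X) + 2bc·Cov(Z, X), with a = -7, b = -3.3, c = 0.4.
= 1813 + 130.68 + 8.96 + (-415.8) + 89.6 + (-2.64)
= 1623.8.

σ²_U = 1623.8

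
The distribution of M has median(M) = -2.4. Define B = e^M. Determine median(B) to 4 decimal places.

e^M is monotone on this domain, so median(B) = exp(-2.4) ≈ 0.0907.

median(B) = 0.0907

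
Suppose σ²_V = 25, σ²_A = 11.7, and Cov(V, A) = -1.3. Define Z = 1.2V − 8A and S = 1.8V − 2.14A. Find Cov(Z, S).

By bilinearity, Cov(Z, S) = ac·σ²_V + bd·σ²_A + (ad+bc)·Cov(V, A), with a=1.2, b=-8, c=1.8, d=-2.14.
ac·σ²_V = 1.2·1.8·25 = 54
bd·σ²_A = (-8)·(-2.14)·11.7 = 200.304
(ad+bc)·Cov(V, A) = (-16.968)·(-1.3) = 22.0584
Cov(Z, S) = 54 + 200.304 + 22.0584 = 276.3624.

Cov(Z, S) = 276.3624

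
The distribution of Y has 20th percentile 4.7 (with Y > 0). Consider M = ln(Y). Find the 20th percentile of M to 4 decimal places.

ln(Y) is increasing, so P_{20}(M) = g(P_{20}(Y)) ≈ 1.5476.

20th percentile of M = 1.5476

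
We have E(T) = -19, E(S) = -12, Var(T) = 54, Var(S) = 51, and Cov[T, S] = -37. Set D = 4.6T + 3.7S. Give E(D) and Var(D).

E(D) = -131.8, Var(D) = 581.35

E(D) = 4.6·E(T) + 3.7·E(S) = 4.6·(-19) + 3.7·(-12) = -131.8.
Var(D) = a²·Var(T) + b²·Var(S) + 2ab·Cov[T, S] with a = 4.6, b = 3.7.
= 4.6²·54 + 3.7²·51 + 2·4.6·3.7·(-37)
= 1142.64 + 698.19 + (-1259.48) = 581.35.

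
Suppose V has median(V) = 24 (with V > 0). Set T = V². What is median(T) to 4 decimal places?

median(T) = 576

V² is monotone on this domain, so median(T) = square(24) = 576.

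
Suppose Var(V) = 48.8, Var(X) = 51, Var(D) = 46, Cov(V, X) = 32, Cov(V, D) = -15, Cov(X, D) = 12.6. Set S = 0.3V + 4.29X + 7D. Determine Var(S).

Var(S) = a²·Var(V) + b²·Var(X) + c²·Var(D) + 2ab·Cov(V, X) + 2ac·Cov(V, D) + 2bc·Cov(X, D), with a = 0.3, b = 4.29, c = 7.
= 4.392 + 938.6091 + 2254 + 82.368 + (-63) + 756.756
= 3973.1251.

Var(S) = 3973.1251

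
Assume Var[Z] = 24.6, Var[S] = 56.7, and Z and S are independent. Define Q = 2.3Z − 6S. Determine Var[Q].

Var[Q] = 2171.334

Var[Q] = a²·Var[Z] + b²·Var[S] + 2ab·Cov[Z, S] with a = 2.3, b = -6.
Independence gives Cov[Z, S] = 0.
= 2.3²·24.6 + (-6)²·56.7 + 2·2.3·(-6)·0
= 130.134 + 2041.2 + 0 = 2171.334.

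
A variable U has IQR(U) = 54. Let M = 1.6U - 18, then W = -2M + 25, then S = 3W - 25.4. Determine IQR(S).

IQR(M) = |1.6|·54 = 86.4.
IQR(W) = |-2|·86.4 = 172.8.
IQR(S) = |3|·172.8 = 518.4.

IQR(S) = 518.4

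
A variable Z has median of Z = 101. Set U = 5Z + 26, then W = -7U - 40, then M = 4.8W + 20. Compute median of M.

median of U = 5·101 + 26 = 531.
median of W = (-7)·531 + (-40) = -3757.
median of M = 4.8·(-3757) + 20 = -18013.6.

median of M = -18013.6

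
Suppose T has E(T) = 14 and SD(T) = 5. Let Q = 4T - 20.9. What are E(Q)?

Q = 4T - 20.9 is linear with a = 4, b = -20.9.
E(Q) = a·E(T) + b = 4·14 + (-20.9) = 35.1.

E(Q) = 35.1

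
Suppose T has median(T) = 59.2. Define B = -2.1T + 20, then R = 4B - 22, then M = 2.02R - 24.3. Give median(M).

median(M) = -911.6456

median(B) = (-2.1)·59.2 + 20 = -104.32.
median(R) = 4·(-104.32) + (-22) = -439.28.
median(M) = 2.02·(-439.28) + (-24.3) = -911.6456.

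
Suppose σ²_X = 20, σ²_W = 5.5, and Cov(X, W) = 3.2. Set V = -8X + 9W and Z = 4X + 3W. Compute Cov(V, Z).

Cov(V, Z) = -453.1

By bilinearity, Cov(V, Z) = ac·σ²_X + bd·σ²_W + (ad+bc)·Cov(X, W), with a=-8, b=9, c=4, d=3.
ac·σ²_X = (-8)·4·20 = -640
bd·σ²_W = 9·3·5.5 = 148.5
(ad+bc)·Cov(X, W) = (12)·3.2 = 38.4
Cov(V, Z) = -640 + 148.5 + 38.4 = -453.1.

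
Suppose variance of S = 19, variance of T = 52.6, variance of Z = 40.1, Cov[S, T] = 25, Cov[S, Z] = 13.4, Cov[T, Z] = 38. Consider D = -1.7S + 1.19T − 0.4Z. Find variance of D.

variance of D = 16.71086

variance of D = a²·variance of S + b²·variance of T + c²·variance of Z + 2ab·Cov[S, T] + 2ac·Cov[S, Z] + 2bc·Cov[T, Z], with a = -1.7, b = 1.19, c = -0.4.
= 54.91 + 74.48686 + 6.416 + (-101.15) + 18.224 + (-36.176)
= 16.71086.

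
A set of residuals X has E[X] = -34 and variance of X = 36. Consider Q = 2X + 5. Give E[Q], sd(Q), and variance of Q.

E[Q] = -63, sd(Q) = 12, variance of Q = 144

Q = 2X + 5 is linear with a = 2, b = 5.
E[Q] = a·E[X] + b = 2·(-34) + 5 = -63.
sd(X) = √36 = 6.
sd(Q) = |a|·sd(X) = |2|·6 = 12.
variance of Q = a²·variance of X = 2²·36 = 144 (the additive constant 5 does not affect variance).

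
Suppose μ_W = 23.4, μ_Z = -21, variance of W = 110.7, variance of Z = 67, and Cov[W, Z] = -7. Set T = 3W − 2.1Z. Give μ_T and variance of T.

μ_T = 3·μ_W + (-2.1)·μ_Z = 3·23.4 + (-2.1)·(-21) = 114.3.
variance of T = a²·variance of W + b²·variance of Z + 2ab·Cov[W, Z] with a = 3, b = -2.1.
= 3²·110.7 + (-2.1)²·67 + 2·3·(-2.1)·(-7)
= 996.3 + 295.47 + 88.2 = 1379.97.

μ_T = 114.3, variance of T = 1379.97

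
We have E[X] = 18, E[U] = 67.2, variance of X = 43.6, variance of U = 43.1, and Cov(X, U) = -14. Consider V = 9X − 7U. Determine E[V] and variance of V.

E[V] = -308.4, variance of V = 7407.5

E[V] = 9·E[X] + (-7)·E[U] = 9·18 + (-7)·67.2 = -308.4.
variance of V = a²·variance of X + b²·variance of U + 2ab·Cov(X, U) with a = 9, b = -7.
= 9²·43.6 + (-7)²·43.1 + 2·9·(-7)·(-14)
= 3531.6 + 2111.9 + 1764 = 7407.5.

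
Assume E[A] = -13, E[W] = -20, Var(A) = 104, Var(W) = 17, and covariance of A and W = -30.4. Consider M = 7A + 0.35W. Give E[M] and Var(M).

E[M] = 7·E[A] + 0.35·E[W] = 7·(-13) + 0.35·(-20) = -98.
Var(M) = a²·Var(A) + b²·Var(W) + 2ab·covariance of A and W with a = 7, b = 0.35.
= 7²·104 + 0.35²·17 + 2·7·0.35·(-30.4)
= 5096 + 2.0825 + (-148.96) = 4949.1225.

E[M] = -98, Var(M) = 4949.1225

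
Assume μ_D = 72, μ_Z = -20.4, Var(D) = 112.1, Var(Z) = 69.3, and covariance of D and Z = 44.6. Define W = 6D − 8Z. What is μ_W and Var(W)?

μ_W = 6·μ_D + (-8)·μ_Z = 6·72 + (-8)·(-20.4) = 595.2.
Var(W) = a²·Var(D) + b²·Var(Z) + 2ab·covariance of D and Z with a = 6, b = -8.
= 6²·112.1 + (-8)²·69.3 + 2·6·(-8)·44.6
= 4035.6 + 4435.2 + (-4281.6) = 4189.2.

μ_W = 595.2, Var(W) = 4189.2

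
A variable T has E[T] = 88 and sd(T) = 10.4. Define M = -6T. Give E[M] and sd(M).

E[M] = -528, sd(M) = 62.4

M = -6T is linear with a = -6, b = 0.
E[M] = a·E[T] + b = (-6)·88 = -528.
sd(M) = |a|·sd(T) = |-6|·10.4 = 62.4.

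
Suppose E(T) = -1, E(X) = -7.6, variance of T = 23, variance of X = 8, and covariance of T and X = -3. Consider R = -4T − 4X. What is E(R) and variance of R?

E(R) = 34.4, variance of R = 400

E(R) = (-4)·E(T) + (-4)·E(X) = (-4)·(-1) + (-4)·(-7.6) = 34.4.
variance of R = a²·variance of T + b²·variance of X + 2ab·covariance of T and X with a = -4, b = -4.
= (-4)²·23 + (-4)²·8 + 2·(-4)·(-4)·(-3)
= 368 + 128 + (-96) = 400.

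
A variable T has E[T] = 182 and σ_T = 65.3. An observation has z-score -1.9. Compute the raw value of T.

T = 57.93

T = E[T] + z·σ_T = 182 + (-1.9)·65.3 = 57.93.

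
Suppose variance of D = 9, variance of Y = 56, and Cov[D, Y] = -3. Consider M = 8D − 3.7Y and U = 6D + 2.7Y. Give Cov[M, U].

By bilinearity, Cov[M, U] = ac·variance of D + bd·variance of Y + (ad+bc)·Cov[D, Y], with a=8, b=-3.7, c=6, d=2.7.
ac·variance of D = 8·6·9 = 432
bd·variance of Y = (-3.7)·2.7·56 = -559.44
(ad+bc)·Cov[D, Y] = (-0.6)·(-3) = 1.8
Cov[M, U] = 432 + (-559.44) + 1.8 = -125.64.

Cov[M, U] = -125.64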